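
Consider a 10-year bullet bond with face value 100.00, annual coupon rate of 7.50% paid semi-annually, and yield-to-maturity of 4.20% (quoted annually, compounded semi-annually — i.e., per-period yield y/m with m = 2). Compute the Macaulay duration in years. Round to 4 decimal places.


Coupon per period c = face * coupon_rate / m = 3.750000
Periods per year m = 2; per-period yield y/m = 0.021000
Number of cashflows N = 20
Cashflows (t years, CF_t, discount factor 1/(1+y/m)^(m*t), PV):
  t = 0.5000: CF_t = 3.750000, DF = 0.979432, PV = 3.672870
  t = 1.0000: CF_t = 3.750000, DF = 0.959287, PV = 3.597326
  t = 1.5000: CF_t = 3.750000, DF = 0.939556, PV = 3.523336
  t = 2.0000: CF_t = 3.750000, DF = 0.920231, PV = 3.450868
  t = 2.5000: CF_t = 3.750000, DF = 0.901304, PV = 3.379890
  t = 3.0000: CF_t = 3.750000, DF = 0.882766, PV = 3.310372
  t = 3.5000: CF_t = 3.750000, DF = 0.864609, PV = 3.242284
  t = 4.0000: CF_t = 3.750000, DF = 0.846826, PV = 3.175597
  t = 4.5000: CF_t = 3.750000, DF = 0.829408, PV = 3.110281
  t = 5.0000: CF_t = 3.750000, DF = 0.812349, PV = 3.046308
  t = 5.5000: CF_t = 3.750000, DF = 0.795640, PV = 2.983652
  t = 6.0000: CF_t = 3.750000, DF = 0.779276, PV = 2.922284
  t = 6.5000: CF_t = 3.750000, DF = 0.763247, PV = 2.862178
  t = 7.0000: CF_t = 3.750000, DF = 0.747549, PV = 2.803308
  t = 7.5000: CF_t = 3.750000, DF = 0.732173, PV = 2.745650
  t = 8.0000: CF_t = 3.750000, DF = 0.717114, PV = 2.689177
  t = 8.5000: CF_t = 3.750000, DF = 0.702364, PV = 2.633866
  t = 9.0000: CF_t = 3.750000, DF = 0.687918, PV = 2.579692
  t = 9.5000: CF_t = 3.750000, DF = 0.673769, PV = 2.526633
  t = 10.0000: CF_t = 103.750000, DF = 0.659911, PV = 68.465733
Price P = sum_t PV_t = 126.721304
Macaulay numerator sum_t t * PV_t:
  t * PV_t at t = 0.5000: 1.836435
  t * PV_t at t = 1.0000: 3.597326
  t * PV_t at t = 1.5000: 5.285004
  t * PV_t at t = 2.0000: 6.901735
  t * PV_t at t = 2.5000: 8.449725
  t * PV_t at t = 3.0000: 9.931116
  t * PV_t at t = 3.5000: 11.347995
  t * PV_t at t = 4.0000: 12.702386
  t * PV_t at t = 4.5000: 13.996263
  t * PV_t at t = 5.0000: 15.231541
  t * PV_t at t = 5.5000: 16.410084
  t * PV_t at t = 6.0000: 17.533702
  t * PV_t at t = 6.5000: 18.604156
  t * PV_t at t = 7.0000: 19.623159
  t * PV_t at t = 7.5000: 20.592373
  t * PV_t at t = 8.0000: 21.513416
  t * PV_t at t = 8.5000: 22.387860
  t * PV_t at t = 9.0000: 23.217231
  t * PV_t at t = 9.5000: 24.003014
  t * PV_t at t = 10.0000: 684.657332
Macaulay duration D = (sum_t t * PV_t) / P = 957.821853 / 126.721304 = 7.558491

Answer: Macaulay duration = 7.5585 years


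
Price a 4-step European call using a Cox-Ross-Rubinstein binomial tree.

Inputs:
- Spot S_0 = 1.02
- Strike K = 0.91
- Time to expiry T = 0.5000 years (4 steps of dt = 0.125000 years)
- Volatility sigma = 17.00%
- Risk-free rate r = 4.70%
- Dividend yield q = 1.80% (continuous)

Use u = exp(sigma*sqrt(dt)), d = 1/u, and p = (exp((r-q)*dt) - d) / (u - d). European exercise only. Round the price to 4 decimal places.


Answer: Price = V(0,0) = 0.1291

Derivation:
dt = T/N = 0.125000
u = exp(sigma*sqrt(dt)) = 1.061947; d = 1/u = 0.941667
p = (exp((r-q)*dt) - d) / (u - d) = 0.515171
Discount per step: exp(-r*dt) = 0.994142
Stock lattice S(k, i) with i counting down-moves:
  k=0: S(0,0) = 1.0200
  k=1: S(1,0) = 1.0832; S(1,1) = 0.9605
  k=2: S(2,0) = 1.1503; S(2,1) = 1.0200; S(2,2) = 0.9045
  k=3: S(3,0) = 1.2215; S(3,1) = 1.0832; S(3,2) = 0.9605; S(3,3) = 0.8517
  k=4: S(4,0) = 1.2972; S(4,1) = 1.1503; S(4,2) = 1.0200; S(4,3) = 0.9045; S(4,4) = 0.8020
Terminal payoffs V(N, i) = max(S_T - K, 0):
  V(4,0) = 0.387214; V(4,1) = 0.240286; V(4,2) = 0.110000; V(4,3) = 0.000000; V(4,4) = 0.000000
Backward induction: V(k, i) = exp(-r*dt) * [p * V(k+1, i) + (1-p) * V(k+1, i+1)].
  V(3,0) = exp(-r*dt) * [p*0.387214 + (1-p)*0.240286] = 0.314128
  V(3,1) = exp(-r*dt) * [p*0.240286 + (1-p)*0.110000] = 0.176082
  V(3,2) = exp(-r*dt) * [p*0.110000 + (1-p)*0.000000] = 0.056337
  V(3,3) = exp(-r*dt) * [p*0.000000 + (1-p)*0.000000] = 0.000000
  V(2,0) = exp(-r*dt) * [p*0.314128 + (1-p)*0.176082] = 0.245751
  V(2,1) = exp(-r*dt) * [p*0.176082 + (1-p)*0.056337] = 0.117335
  V(2,2) = exp(-r*dt) * [p*0.056337 + (1-p)*0.000000] = 0.028853
  V(1,0) = exp(-r*dt) * [p*0.245751 + (1-p)*0.117335] = 0.182417
  V(1,1) = exp(-r*dt) * [p*0.117335 + (1-p)*0.028853] = 0.074000
  V(0,0) = exp(-r*dt) * [p*0.182417 + (1-p)*0.074000] = 0.129093


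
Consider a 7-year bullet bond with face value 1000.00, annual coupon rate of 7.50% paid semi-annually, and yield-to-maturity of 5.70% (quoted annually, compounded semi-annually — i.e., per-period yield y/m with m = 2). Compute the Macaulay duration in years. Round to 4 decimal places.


Coupon per period c = face * coupon_rate / m = 37.500000
Periods per year m = 2; per-period yield y/m = 0.028500
Number of cashflows N = 14
Cashflows (t years, CF_t, discount factor 1/(1+y/m)^(m*t), PV):
  t = 0.5000: CF_t = 37.500000, DF = 0.972290, PV = 36.460865
  t = 1.0000: CF_t = 37.500000, DF = 0.945347, PV = 35.450525
  t = 1.5000: CF_t = 37.500000, DF = 0.919152, PV = 34.468182
  t = 2.0000: CF_t = 37.500000, DF = 0.893682, PV = 33.513060
  t = 2.5000: CF_t = 37.500000, DF = 0.868917, PV = 32.584404
  t = 3.0000: CF_t = 37.500000, DF = 0.844840, PV = 31.681482
  t = 3.5000: CF_t = 37.500000, DF = 0.821429, PV = 30.803580
  t = 4.0000: CF_t = 37.500000, DF = 0.798667, PV = 29.950005
  t = 4.5000: CF_t = 37.500000, DF = 0.776536, PV = 29.120083
  t = 5.0000: CF_t = 37.500000, DF = 0.755018, PV = 28.313158
  t = 5.5000: CF_t = 37.500000, DF = 0.734096, PV = 27.528593
  t = 6.0000: CF_t = 37.500000, DF = 0.713754, PV = 26.765768
  t = 6.5000: CF_t = 37.500000, DF = 0.693976, PV = 26.024082
  t = 7.0000: CF_t = 1037.500000, DF = 0.674745, PV = 700.048229
Price P = sum_t PV_t = 1102.712017
Macaulay numerator sum_t t * PV_t:
  t * PV_t at t = 0.5000: 18.230433
  t * PV_t at t = 1.0000: 35.450525
  t * PV_t at t = 1.5000: 51.702273
  t * PV_t at t = 2.0000: 67.026120
  t * PV_t at t = 2.5000: 81.461011
  t * PV_t at t = 3.0000: 95.044447
  t * PV_t at t = 3.5000: 107.812531
  t * PV_t at t = 4.0000: 119.800020
  t * PV_t at t = 4.5000: 131.040372
  t * PV_t at t = 5.0000: 141.565788
  t * PV_t at t = 5.5000: 151.407260
  t * PV_t at t = 6.0000: 160.594610
  t * PV_t at t = 6.5000: 169.156533
  t * PV_t at t = 7.0000: 4900.337600
Macaulay duration D = (sum_t t * PV_t) / P = 6230.629523 / 1102.712017 = 5.650278

Answer: Macaulay duration = 5.6503 years


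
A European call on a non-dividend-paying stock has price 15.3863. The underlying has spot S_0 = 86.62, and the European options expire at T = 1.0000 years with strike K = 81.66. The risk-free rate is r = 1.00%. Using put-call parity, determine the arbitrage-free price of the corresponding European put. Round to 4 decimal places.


Answer: Put price = 9.6138

Derivation:
Put-call parity: C - P = S_0 * exp(-qT) - K * exp(-rT).
S_0 * exp(-qT) = 86.6200 * 1.00000000 = 86.62000000
K * exp(-rT) = 81.6600 * 0.99004983 = 80.84746942
P = C - S*exp(-qT) + K*exp(-rT)
P = 15.3863 - 86.62000000 + 80.84746942 = 9.6138


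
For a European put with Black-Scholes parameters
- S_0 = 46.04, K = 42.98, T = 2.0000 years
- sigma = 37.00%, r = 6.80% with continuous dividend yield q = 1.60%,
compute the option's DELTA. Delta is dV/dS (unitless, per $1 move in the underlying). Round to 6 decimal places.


d1 = 0.5918210331; d2 = 0.0685620150
phi(d1) = 0.3348526814; exp(-qT) = 0.9685065821; exp(-rT) = 0.8728426325
N(-d1) = 0.2769852186
Delta = -exp(-qT) * N(-d1) = -0.9685065821 * 0.2769852186 = -0.268262

Answer: Delta = -0.268262


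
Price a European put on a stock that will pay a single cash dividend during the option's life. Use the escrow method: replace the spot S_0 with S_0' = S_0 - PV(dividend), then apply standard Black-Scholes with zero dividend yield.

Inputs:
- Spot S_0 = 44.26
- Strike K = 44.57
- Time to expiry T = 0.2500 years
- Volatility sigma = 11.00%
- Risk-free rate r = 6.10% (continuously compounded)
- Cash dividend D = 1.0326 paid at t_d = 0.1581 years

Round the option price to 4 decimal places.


PV(D) = D * exp(-r * t_d) = 1.0326 * 0.99040226 = 1.02268937
S_0' = S_0 - PV(D) = 44.2600 - 1.02268937 = 43.23731063
d1 = (ln(S_0'/K) + (r + sigma^2/2)*T) / (sigma*sqrt(T)) = -0.24717623
d2 = d1 - sigma*sqrt(T) = -0.30217623
exp(-rT) = 0.98486569
N(-d1) = 0.59761408; N(-d2) = 0.61874114
P = K * exp(-rT) * N(-d2) - S_0' * N(-d1) = 44.5700 * 0.98486569 * 0.61874114 - 43.23731063 * 0.59761408 = 1.3207

Answer: Price = 1.3207


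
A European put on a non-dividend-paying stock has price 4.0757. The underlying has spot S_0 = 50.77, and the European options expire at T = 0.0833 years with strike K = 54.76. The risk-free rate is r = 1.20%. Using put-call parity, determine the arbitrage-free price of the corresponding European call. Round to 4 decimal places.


Put-call parity: C - P = S_0 * exp(-qT) - K * exp(-rT).
S_0 * exp(-qT) = 50.7700 * 1.00000000 = 50.77000000
K * exp(-rT) = 54.7600 * 0.99900090 = 54.70528925
C = P + S*exp(-qT) - K*exp(-rT)
C = 4.0757 + 50.77000000 - 54.70528925 = 0.1404

Answer: Call price = 0.1404


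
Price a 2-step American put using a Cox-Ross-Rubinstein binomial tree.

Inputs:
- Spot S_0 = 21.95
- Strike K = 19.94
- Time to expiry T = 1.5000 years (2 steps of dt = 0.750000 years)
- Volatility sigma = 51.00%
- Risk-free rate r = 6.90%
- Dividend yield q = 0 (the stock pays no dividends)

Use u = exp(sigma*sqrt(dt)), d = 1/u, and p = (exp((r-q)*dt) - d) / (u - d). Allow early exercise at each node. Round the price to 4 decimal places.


Answer: Price = V(0,0) = 3.0457

Derivation:
dt = T/N = 0.750000
u = exp(sigma*sqrt(dt)) = 1.555307; d = 1/u = 0.642960
p = (exp((r-q)*dt) - d) / (u - d) = 0.449558
Discount per step: exp(-r*dt) = 0.949566
Stock lattice S(k, i) with i counting down-moves:
  k=0: S(0,0) = 21.9500
  k=1: S(1,0) = 34.1390; S(1,1) = 14.1130
  k=2: S(2,0) = 53.0966; S(2,1) = 21.9500; S(2,2) = 9.0741
Terminal payoffs V(N, i) = max(K - S_T, 0):
  V(2,0) = 0.000000; V(2,1) = 0.000000; V(2,2) = 10.865927
Backward induction: V(k, i) = exp(-r*dt) * [p * V(k+1, i) + (1-p) * V(k+1, i+1)]; then take max(V_cont, immediate exercise) for American.
  V(1,0) = exp(-r*dt) * [p*0.000000 + (1-p)*0.000000] = 0.000000; exercise = 0.000000; V(1,0) = max -> 0.000000
  V(1,1) = exp(-r*dt) * [p*0.000000 + (1-p)*10.865927] = 5.679420; exercise = 5.827031; V(1,1) = max -> 5.827031
  V(0,0) = exp(-r*dt) * [p*0.000000 + (1-p)*5.827031] = 3.045681; exercise = 0.000000; V(0,0) = max -> 3.045681


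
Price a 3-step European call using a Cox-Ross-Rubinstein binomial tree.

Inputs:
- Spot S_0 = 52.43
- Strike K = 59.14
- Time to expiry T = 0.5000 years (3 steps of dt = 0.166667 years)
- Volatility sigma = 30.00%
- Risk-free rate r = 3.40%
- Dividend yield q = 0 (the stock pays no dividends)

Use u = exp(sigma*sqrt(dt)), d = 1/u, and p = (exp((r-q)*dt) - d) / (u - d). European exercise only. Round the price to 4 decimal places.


dt = T/N = 0.166667
u = exp(sigma*sqrt(dt)) = 1.130290; d = 1/u = 0.884728
p = (exp((r-q)*dt) - d) / (u - d) = 0.492561
Discount per step: exp(-r*dt) = 0.994349
Stock lattice S(k, i) with i counting down-moves:
  k=0: S(0,0) = 52.4300
  k=1: S(1,0) = 59.2611; S(1,1) = 46.3863
  k=2: S(2,0) = 66.9823; S(2,1) = 52.4300; S(2,2) = 41.0393
  k=3: S(3,0) = 75.7094; S(3,1) = 59.2611; S(3,2) = 46.3863; S(3,3) = 36.3086
Terminal payoffs V(N, i) = max(S_T - K, 0):
  V(3,0) = 16.569406; V(3,1) = 0.121120; V(3,2) = 0.000000; V(3,3) = 0.000000
Backward induction: V(k, i) = exp(-r*dt) * [p * V(k+1, i) + (1-p) * V(k+1, i+1)].
  V(2,0) = exp(-r*dt) * [p*16.569406 + (1-p)*0.121120] = 8.176446
  V(2,1) = exp(-r*dt) * [p*0.121120 + (1-p)*0.000000] = 0.059322
  V(2,2) = exp(-r*dt) * [p*0.000000 + (1-p)*0.000000] = 0.000000
  V(1,0) = exp(-r*dt) * [p*8.176446 + (1-p)*0.059322] = 4.034577
  V(1,1) = exp(-r*dt) * [p*0.059322 + (1-p)*0.000000] = 0.029054
  V(0,0) = exp(-r*dt) * [p*4.034577 + (1-p)*0.029054] = 1.990708

Answer: Price = V(0,0) = 1.9907


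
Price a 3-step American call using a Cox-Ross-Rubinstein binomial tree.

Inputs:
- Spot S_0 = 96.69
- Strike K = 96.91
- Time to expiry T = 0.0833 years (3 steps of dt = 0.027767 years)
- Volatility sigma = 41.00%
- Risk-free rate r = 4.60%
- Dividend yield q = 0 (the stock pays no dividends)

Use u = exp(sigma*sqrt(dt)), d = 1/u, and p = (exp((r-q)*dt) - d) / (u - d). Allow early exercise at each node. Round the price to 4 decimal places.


dt = T/N = 0.027767
u = exp(sigma*sqrt(dt)) = 1.070708; d = 1/u = 0.933962
p = (exp((r-q)*dt) - d) / (u - d) = 0.492273
Discount per step: exp(-r*dt) = 0.998724
Stock lattice S(k, i) with i counting down-moves:
  k=0: S(0,0) = 96.6900
  k=1: S(1,0) = 103.5267; S(1,1) = 90.3048
  k=2: S(2,0) = 110.8468; S(2,1) = 96.6900; S(2,2) = 84.3412
  k=3: S(3,0) = 118.6845; S(3,1) = 103.5267; S(3,2) = 90.3048; S(3,3) = 78.7715
Terminal payoffs V(N, i) = max(S_T - K, 0):
  V(3,0) = 21.774532; V(3,1) = 6.616710; V(3,2) = 0.000000; V(3,3) = 0.000000
Backward induction: V(k, i) = exp(-r*dt) * [p * V(k+1, i) + (1-p) * V(k+1, i+1)]; then take max(V_cont, immediate exercise) for American.
  V(2,0) = exp(-r*dt) * [p*21.774532 + (1-p)*6.616710] = 14.060528; exercise = 13.936827; V(2,0) = max -> 14.060528
  V(2,1) = exp(-r*dt) * [p*6.616710 + (1-p)*0.000000] = 3.253071; exercise = 0.000000; V(2,1) = max -> 3.253071
  V(2,2) = exp(-r*dt) * [p*0.000000 + (1-p)*0.000000] = 0.000000; exercise = 0.000000; V(2,2) = max -> 0.000000
  V(1,0) = exp(-r*dt) * [p*14.060528 + (1-p)*3.253071] = 8.562349; exercise = 6.616710; V(1,0) = max -> 8.562349
  V(1,1) = exp(-r*dt) * [p*3.253071 + (1-p)*0.000000] = 1.599355; exercise = 0.000000; V(1,1) = max -> 1.599355
  V(0,0) = exp(-r*dt) * [p*8.562349 + (1-p)*1.599355] = 5.020633; exercise = 0.000000; V(0,0) = max -> 5.020633

Answer: Price = V(0,0) = 5.0206


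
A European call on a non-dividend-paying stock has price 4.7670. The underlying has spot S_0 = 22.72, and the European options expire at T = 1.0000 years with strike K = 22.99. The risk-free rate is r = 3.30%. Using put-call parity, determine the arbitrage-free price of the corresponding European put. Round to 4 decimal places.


Put-call parity: C - P = S_0 * exp(-qT) - K * exp(-rT).
S_0 * exp(-qT) = 22.7200 * 1.00000000 = 22.72000000
K * exp(-rT) = 22.9900 * 0.96753856 = 22.24371148
P = C - S*exp(-qT) + K*exp(-rT)
P = 4.7670 - 22.72000000 + 22.24371148 = 4.2907

Answer: Put price = 4.2907


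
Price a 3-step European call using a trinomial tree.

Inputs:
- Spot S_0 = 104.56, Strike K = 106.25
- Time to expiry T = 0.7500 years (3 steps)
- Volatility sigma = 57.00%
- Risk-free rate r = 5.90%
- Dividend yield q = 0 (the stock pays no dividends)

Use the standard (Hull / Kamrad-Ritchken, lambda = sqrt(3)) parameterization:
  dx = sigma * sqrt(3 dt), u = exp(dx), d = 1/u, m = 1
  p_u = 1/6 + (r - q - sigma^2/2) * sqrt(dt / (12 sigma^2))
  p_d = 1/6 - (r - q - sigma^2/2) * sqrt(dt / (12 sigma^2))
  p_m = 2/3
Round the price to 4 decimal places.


Answer: Price = V(0,0) = 19.8871

Derivation:
dt = T/N = 0.250000; dx = sigma*sqrt(3*dt) = 0.493634
u = exp(dx) = 1.638260; d = 1/u = 0.610404
p_u = 0.140471, p_m = 0.666667, p_d = 0.192863
Discount per step: exp(-r*dt) = 0.985358
Stock lattice S(k, j) with j the centered position index:
  k=0: S(0,+0) = 104.5600
  k=1: S(1,-1) = 63.8238; S(1,+0) = 104.5600; S(1,+1) = 171.2964
  k=2: S(2,-2) = 38.9583; S(2,-1) = 63.8238; S(2,+0) = 104.5600; S(2,+1) = 171.2964; S(2,+2) = 280.6280
  k=3: S(3,-3) = 23.7803; S(3,-2) = 38.9583; S(3,-1) = 63.8238; S(3,+0) = 104.5600; S(3,+1) = 171.2964; S(3,+2) = 280.6280; S(3,+3) = 459.7416
Terminal payoffs V(N, j) = max(S_T - K, 0):
  V(3,-3) = 0.000000; V(3,-2) = 0.000000; V(3,-1) = 0.000000; V(3,+0) = 0.000000; V(3,+1) = 65.046427; V(3,+2) = 174.378023; V(3,+3) = 353.491562
Backward induction: V(k, j) = exp(-r*dt) * [p_u * V(k+1, j+1) + p_m * V(k+1, j) + p_d * V(k+1, j-1)]
  V(2,-2) = exp(-r*dt) * [p_u*0.000000 + p_m*0.000000 + p_d*0.000000] = 0.000000
  V(2,-1) = exp(-r*dt) * [p_u*0.000000 + p_m*0.000000 + p_d*0.000000] = 0.000000
  V(2,+0) = exp(-r*dt) * [p_u*65.046427 + p_m*0.000000 + p_d*0.000000] = 9.003332
  V(2,+1) = exp(-r*dt) * [p_u*174.378023 + p_m*65.046427 + p_d*0.000000] = 66.865703
  V(2,+2) = exp(-r*dt) * [p_u*353.491562 + p_m*174.378023 + p_d*65.046427] = 175.839384
  V(1,-1) = exp(-r*dt) * [p_u*9.003332 + p_m*0.000000 + p_d*0.000000] = 1.246186
  V(1,+0) = exp(-r*dt) * [p_u*66.865703 + p_m*9.003332 + p_d*0.000000] = 15.169483
  V(1,+1) = exp(-r*dt) * [p_u*175.839384 + p_m*66.865703 + p_d*9.003332] = 69.974050
  V(0,+0) = exp(-r*dt) * [p_u*69.974050 + p_m*15.169483 + p_d*1.246186] = 19.887123


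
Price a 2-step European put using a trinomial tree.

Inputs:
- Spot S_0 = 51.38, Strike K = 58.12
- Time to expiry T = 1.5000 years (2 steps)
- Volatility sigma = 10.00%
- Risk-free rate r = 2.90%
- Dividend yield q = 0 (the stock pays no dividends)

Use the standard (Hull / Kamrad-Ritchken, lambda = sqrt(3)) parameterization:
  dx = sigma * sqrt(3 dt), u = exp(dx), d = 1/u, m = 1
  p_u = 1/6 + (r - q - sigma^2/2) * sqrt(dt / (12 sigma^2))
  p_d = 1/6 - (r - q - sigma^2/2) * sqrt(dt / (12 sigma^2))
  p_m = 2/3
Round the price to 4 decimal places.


dt = T/N = 0.750000; dx = sigma*sqrt(3*dt) = 0.150000
u = exp(dx) = 1.161834; d = 1/u = 0.860708
p_u = 0.226667, p_m = 0.666667, p_d = 0.106667
Discount per step: exp(-r*dt) = 0.978485
Stock lattice S(k, j) with j the centered position index:
  k=0: S(0,+0) = 51.3800
  k=1: S(1,-1) = 44.2232; S(1,+0) = 51.3800; S(1,+1) = 59.6950
  k=2: S(2,-2) = 38.0632; S(2,-1) = 44.2232; S(2,+0) = 51.3800; S(2,+1) = 59.6950; S(2,+2) = 69.3557
Terminal payoffs V(N, j) = max(K - S_T, 0):
  V(2,-2) = 20.056760; V(2,-1) = 13.896824; V(2,+0) = 6.740000; V(2,+1) = 0.000000; V(2,+2) = 0.000000
Backward induction: V(k, j) = exp(-r*dt) * [p_u * V(k+1, j+1) + p_m * V(k+1, j) + p_d * V(k+1, j-1)]
  V(1,-1) = exp(-r*dt) * [p_u*6.740000 + p_m*13.896824 + p_d*20.056760] = 12.653443
  V(1,+0) = exp(-r*dt) * [p_u*0.000000 + p_m*6.740000 + p_d*13.896824] = 5.847094
  V(1,+1) = exp(-r*dt) * [p_u*0.000000 + p_m*0.000000 + p_d*6.740000] = 0.703465
  V(0,+0) = exp(-r*dt) * [p_u*0.703465 + p_m*5.847094 + p_d*12.653443] = 5.290878

Answer: Price = V(0,0) = 5.2909


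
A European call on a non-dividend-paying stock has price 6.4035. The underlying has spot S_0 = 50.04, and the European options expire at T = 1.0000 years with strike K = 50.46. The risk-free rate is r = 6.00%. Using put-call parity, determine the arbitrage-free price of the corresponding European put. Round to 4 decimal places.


Answer: Put price = 3.8849

Derivation:
Put-call parity: C - P = S_0 * exp(-qT) - K * exp(-rT).
S_0 * exp(-qT) = 50.0400 * 1.00000000 = 50.04000000
K * exp(-rT) = 50.4600 * 0.94176453 = 47.52143836
P = C - S*exp(-qT) + K*exp(-rT)
P = 6.4035 - 50.04000000 + 47.52143836 = 3.8849


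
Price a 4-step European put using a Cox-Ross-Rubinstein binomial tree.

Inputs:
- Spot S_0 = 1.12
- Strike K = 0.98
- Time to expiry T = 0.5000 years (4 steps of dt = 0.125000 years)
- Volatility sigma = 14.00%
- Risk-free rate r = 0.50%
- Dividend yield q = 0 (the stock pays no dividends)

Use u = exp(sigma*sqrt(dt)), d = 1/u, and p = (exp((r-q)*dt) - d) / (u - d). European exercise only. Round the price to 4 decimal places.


Answer: Price = V(0,0) = 0.0040

Derivation:
dt = T/N = 0.125000
u = exp(sigma*sqrt(dt)) = 1.050743; d = 1/u = 0.951708
p = (exp((r-q)*dt) - d) / (u - d) = 0.493941
Discount per step: exp(-r*dt) = 0.999375
Stock lattice S(k, i) with i counting down-moves:
  k=0: S(0,0) = 1.1200
  k=1: S(1,0) = 1.1768; S(1,1) = 1.0659
  k=2: S(2,0) = 1.2365; S(2,1) = 1.1200; S(2,2) = 1.0144
  k=3: S(3,0) = 1.2993; S(3,1) = 1.1768; S(3,2) = 1.0659; S(3,3) = 0.9654
  k=4: S(4,0) = 1.3652; S(4,1) = 1.2365; S(4,2) = 1.1200; S(4,3) = 1.0144; S(4,4) = 0.9188
Terminal payoffs V(N, i) = max(K - S_T, 0):
  V(4,0) = 0.000000; V(4,1) = 0.000000; V(4,2) = 0.000000; V(4,3) = 0.000000; V(4,4) = 0.061176
Backward induction: V(k, i) = exp(-r*dt) * [p * V(k+1, i) + (1-p) * V(k+1, i+1)].
  V(3,0) = exp(-r*dt) * [p*0.000000 + (1-p)*0.000000] = 0.000000
  V(3,1) = exp(-r*dt) * [p*0.000000 + (1-p)*0.000000] = 0.000000
  V(3,2) = exp(-r*dt) * [p*0.000000 + (1-p)*0.000000] = 0.000000
  V(3,3) = exp(-r*dt) * [p*0.000000 + (1-p)*0.061176] = 0.030940
  V(2,0) = exp(-r*dt) * [p*0.000000 + (1-p)*0.000000] = 0.000000
  V(2,1) = exp(-r*dt) * [p*0.000000 + (1-p)*0.000000] = 0.000000
  V(2,2) = exp(-r*dt) * [p*0.000000 + (1-p)*0.030940] = 0.015647
  V(1,0) = exp(-r*dt) * [p*0.000000 + (1-p)*0.000000] = 0.000000
  V(1,1) = exp(-r*dt) * [p*0.000000 + (1-p)*0.015647] = 0.007914
  V(0,0) = exp(-r*dt) * [p*0.000000 + (1-p)*0.007914] = 0.004002


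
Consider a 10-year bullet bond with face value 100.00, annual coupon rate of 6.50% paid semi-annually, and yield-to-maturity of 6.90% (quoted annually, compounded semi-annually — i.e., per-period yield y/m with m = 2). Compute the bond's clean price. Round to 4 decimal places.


Coupon per period c = face * coupon_rate / m = 3.250000
Periods per year m = 2; per-period yield y/m = 0.034500
Number of cashflows N = 20
Cashflows (t years, CF_t, discount factor 1/(1+y/m)^(m*t), PV):
  t = 0.5000: CF_t = 3.250000, DF = 0.966651, PV = 3.141614
  t = 1.0000: CF_t = 3.250000, DF = 0.934413, PV = 3.036843
  t = 1.5000: CF_t = 3.250000, DF = 0.903251, PV = 2.935566
  t = 2.0000: CF_t = 3.250000, DF = 0.873128, PV = 2.837667
  t = 2.5000: CF_t = 3.250000, DF = 0.844010, PV = 2.743032
  t = 3.0000: CF_t = 3.250000, DF = 0.815863, PV = 2.651553
  t = 3.5000: CF_t = 3.250000, DF = 0.788654, PV = 2.563126
  t = 4.0000: CF_t = 3.250000, DF = 0.762353, PV = 2.477647
  t = 4.5000: CF_t = 3.250000, DF = 0.736929, PV = 2.395019
  t = 5.0000: CF_t = 3.250000, DF = 0.712353, PV = 2.315146
  t = 5.5000: CF_t = 3.250000, DF = 0.688596, PV = 2.237937
  t = 6.0000: CF_t = 3.250000, DF = 0.665632, PV = 2.163303
  t = 6.5000: CF_t = 3.250000, DF = 0.643433, PV = 2.091158
  t = 7.0000: CF_t = 3.250000, DF = 0.621975, PV = 2.021419
  t = 7.5000: CF_t = 3.250000, DF = 0.601233, PV = 1.954006
  t = 8.0000: CF_t = 3.250000, DF = 0.581182, PV = 1.888841
  t = 8.5000: CF_t = 3.250000, DF = 0.561800, PV = 1.825849
  t = 9.0000: CF_t = 3.250000, DF = 0.543064, PV = 1.764958
  t = 9.5000: CF_t = 3.250000, DF = 0.524953, PV = 1.706098
  t = 10.0000: CF_t = 103.250000, DF = 0.507446, PV = 52.393832
Price P = sum_t PV_t = 97.144616

Answer: Price = 97.1446


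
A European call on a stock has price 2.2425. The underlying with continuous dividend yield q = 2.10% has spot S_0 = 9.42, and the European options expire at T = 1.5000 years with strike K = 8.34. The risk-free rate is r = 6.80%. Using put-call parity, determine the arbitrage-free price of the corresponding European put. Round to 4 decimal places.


Put-call parity: C - P = S_0 * exp(-qT) - K * exp(-rT).
S_0 * exp(-qT) = 9.4200 * 0.96899096 = 9.12789481
K * exp(-rT) = 8.3400 * 0.90302955 = 7.53126646
P = C - S*exp(-qT) + K*exp(-rT)
P = 2.2425 - 9.12789481 + 7.53126646 = 0.6459

Answer: Put price = 0.6459


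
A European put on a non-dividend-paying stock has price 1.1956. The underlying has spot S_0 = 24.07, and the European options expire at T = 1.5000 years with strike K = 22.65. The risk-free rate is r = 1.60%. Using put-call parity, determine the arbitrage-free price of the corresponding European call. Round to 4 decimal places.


Answer: Call price = 3.1527

Derivation:
Put-call parity: C - P = S_0 * exp(-qT) - K * exp(-rT).
S_0 * exp(-qT) = 24.0700 * 1.00000000 = 24.07000000
K * exp(-rT) = 22.6500 * 0.97628571 = 22.11287133
C = P + S*exp(-qT) - K*exp(-rT)
C = 1.1956 + 24.07000000 - 22.11287133 = 3.1527


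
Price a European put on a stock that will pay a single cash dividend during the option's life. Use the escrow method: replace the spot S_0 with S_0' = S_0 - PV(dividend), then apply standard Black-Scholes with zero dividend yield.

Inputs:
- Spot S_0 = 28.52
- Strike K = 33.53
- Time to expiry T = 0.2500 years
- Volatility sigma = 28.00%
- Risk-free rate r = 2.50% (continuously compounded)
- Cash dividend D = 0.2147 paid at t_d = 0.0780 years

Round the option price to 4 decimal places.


Answer: Price = 5.2739

Derivation:
PV(D) = D * exp(-r * t_d) = 0.2147 * 0.99805190 = 0.21428174
S_0' = S_0 - PV(D) = 28.5200 - 0.21428174 = 28.30571826
d1 = (ln(S_0'/K) + (r + sigma^2/2)*T) / (sigma*sqrt(T)) = -1.09519084
d2 = d1 - sigma*sqrt(T) = -1.23519084
exp(-rT) = 0.99376949
N(-d1) = 0.86328348; N(-d2) = 0.89162026
P = K * exp(-rT) * N(-d2) - S_0' * N(-d1) = 33.5300 * 0.99376949 * 0.89162026 - 28.30571826 * 0.86328348 = 5.2739


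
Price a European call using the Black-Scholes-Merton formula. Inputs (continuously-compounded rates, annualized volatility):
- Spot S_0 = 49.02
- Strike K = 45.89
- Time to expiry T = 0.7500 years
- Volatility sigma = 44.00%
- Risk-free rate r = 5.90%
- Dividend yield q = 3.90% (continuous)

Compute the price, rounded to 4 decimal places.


Answer: Price = 8.9190

Derivation:
d1 = (ln(S/K) + (r - q + 0.5*sigma^2) * T) / (sigma * sqrt(T)) = 0.40304599
d2 = d1 - sigma * sqrt(T) = 0.02199481
exp(-rT) = 0.95671475; exp(-qT) = 0.97117364
C = S_0 * exp(-qT) * N(d1) - K * exp(-rT) * N(d2)
N(d1) = 0.65654280; N(d2) = 0.50877395
C = 49.0200 * 0.97117364 * 0.65654280 - 45.8900 * 0.95671475 * 0.50877395 = 8.9190


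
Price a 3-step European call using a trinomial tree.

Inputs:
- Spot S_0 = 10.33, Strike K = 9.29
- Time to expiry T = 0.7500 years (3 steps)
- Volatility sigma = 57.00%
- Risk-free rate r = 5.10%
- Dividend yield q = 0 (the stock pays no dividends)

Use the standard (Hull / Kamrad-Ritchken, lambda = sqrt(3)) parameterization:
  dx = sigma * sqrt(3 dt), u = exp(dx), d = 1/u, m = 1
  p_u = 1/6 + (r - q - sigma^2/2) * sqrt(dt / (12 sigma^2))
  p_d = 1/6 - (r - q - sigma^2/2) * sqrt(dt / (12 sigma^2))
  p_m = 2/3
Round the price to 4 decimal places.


dt = T/N = 0.250000; dx = sigma*sqrt(3*dt) = 0.493634
u = exp(dx) = 1.638260; d = 1/u = 0.610404
p_u = 0.138445, p_m = 0.666667, p_d = 0.194888
Discount per step: exp(-r*dt) = 0.987331
Stock lattice S(k, j) with j the centered position index:
  k=0: S(0,+0) = 10.3300
  k=1: S(1,-1) = 6.3055; S(1,+0) = 10.3300; S(1,+1) = 16.9232
  k=2: S(2,-2) = 3.8489; S(2,-1) = 6.3055; S(2,+0) = 10.3300; S(2,+1) = 16.9232; S(2,+2) = 27.7246
  k=3: S(3,-3) = 2.3494; S(3,-2) = 3.8489; S(3,-1) = 6.3055; S(3,+0) = 10.3300; S(3,+1) = 16.9232; S(3,+2) = 27.7246; S(3,+3) = 45.4201
Terminal payoffs V(N, j) = max(S_T - K, 0):
  V(3,-3) = 0.000000; V(3,-2) = 0.000000; V(3,-1) = 0.000000; V(3,+0) = 1.040000; V(3,+1) = 7.633222; V(3,+2) = 18.434632; V(3,+3) = 36.130145
Backward induction: V(k, j) = exp(-r*dt) * [p_u * V(k+1, j+1) + p_m * V(k+1, j) + p_d * V(k+1, j-1)]
  V(2,-2) = exp(-r*dt) * [p_u*0.000000 + p_m*0.000000 + p_d*0.000000] = 0.000000
  V(2,-1) = exp(-r*dt) * [p_u*1.040000 + p_m*0.000000 + p_d*0.000000] = 0.142159
  V(2,+0) = exp(-r*dt) * [p_u*7.633222 + p_m*1.040000 + p_d*0.000000] = 1.727941
  V(2,+1) = exp(-r*dt) * [p_u*18.434632 + p_m*7.633222 + p_d*1.040000] = 7.744307
  V(2,+2) = exp(-r*dt) * [p_u*36.130145 + p_m*18.434632 + p_d*7.633222] = 18.541497
  V(1,-1) = exp(-r*dt) * [p_u*1.727941 + p_m*0.142159 + p_d*0.000000] = 0.329766
  V(1,+0) = exp(-r*dt) * [p_u*7.744307 + p_m*1.727941 + p_d*0.142159] = 2.223297
  V(1,+1) = exp(-r*dt) * [p_u*18.541497 + p_m*7.744307 + p_d*1.727941] = 7.964406
  V(0,+0) = exp(-r*dt) * [p_u*7.964406 + p_m*2.223297 + p_d*0.329766] = 2.615535

Answer: Price = V(0,0) = 2.6155


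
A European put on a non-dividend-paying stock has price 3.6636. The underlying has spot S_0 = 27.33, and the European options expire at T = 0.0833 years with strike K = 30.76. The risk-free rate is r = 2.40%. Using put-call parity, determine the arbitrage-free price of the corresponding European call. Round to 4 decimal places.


Answer: Call price = 0.2950

Derivation:
Put-call parity: C - P = S_0 * exp(-qT) - K * exp(-rT).
S_0 * exp(-qT) = 27.3300 * 1.00000000 = 27.33000000
K * exp(-rT) = 30.7600 * 0.99800280 = 30.69856604
C = P + S*exp(-qT) - K*exp(-rT)
C = 3.6636 + 27.33000000 - 30.69856604 = 0.2950


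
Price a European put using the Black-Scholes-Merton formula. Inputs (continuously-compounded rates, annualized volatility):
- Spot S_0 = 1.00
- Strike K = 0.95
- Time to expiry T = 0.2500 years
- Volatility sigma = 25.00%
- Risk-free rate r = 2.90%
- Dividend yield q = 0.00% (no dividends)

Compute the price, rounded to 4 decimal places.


d1 = (ln(S/K) + (r - q + 0.5*sigma^2) * T) / (sigma * sqrt(T)) = 0.53084636
d2 = d1 - sigma * sqrt(T) = 0.40584636
exp(-rT) = 0.99277622; exp(-qT) = 1.00000000
P = K * exp(-rT) * N(-d2) - S_0 * exp(-qT) * N(-d1)
N(-d1) = 0.29776263; N(-d2) = 0.34242775
P = 0.9500 * 0.99277622 * 0.34242775 - 1.0000 * 1.00000000 * 0.29776263 = 0.0252

Answer: Price = 0.0252


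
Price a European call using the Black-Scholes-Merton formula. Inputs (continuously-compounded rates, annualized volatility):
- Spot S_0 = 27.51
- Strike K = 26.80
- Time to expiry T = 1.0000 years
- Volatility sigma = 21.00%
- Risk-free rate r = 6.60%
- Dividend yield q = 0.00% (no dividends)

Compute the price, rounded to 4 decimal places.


Answer: Price = 3.6175

Derivation:
d1 = (ln(S/K) + (r - q + 0.5*sigma^2) * T) / (sigma * sqrt(T)) = 0.54379851
d2 = d1 - sigma * sqrt(T) = 0.33379851
exp(-rT) = 0.93613086; exp(-qT) = 1.00000000
C = S_0 * exp(-qT) * N(d1) - K * exp(-rT) * N(d2)
N(d1) = 0.70670993; N(d2) = 0.63073420
C = 27.5100 * 1.00000000 * 0.70670993 - 26.8000 * 0.93613086 * 0.63073420 = 3.6175


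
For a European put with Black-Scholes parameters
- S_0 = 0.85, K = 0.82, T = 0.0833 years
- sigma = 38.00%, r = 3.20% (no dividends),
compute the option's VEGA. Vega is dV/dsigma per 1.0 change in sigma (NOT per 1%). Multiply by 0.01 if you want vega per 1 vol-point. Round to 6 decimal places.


d1 = 0.4067656988; d2 = 0.2970910891
phi(d1) = 0.3672664399; exp(-qT) = 1.0000000000; exp(-rT) = 0.9973379496
Vega = S * exp(-qT) * phi(d1) * sqrt(T) = 0.8500 * 1.0000000000 * 0.3672664399 * 0.2886173938 = 0.090100

Answer: Vega = 0.090100


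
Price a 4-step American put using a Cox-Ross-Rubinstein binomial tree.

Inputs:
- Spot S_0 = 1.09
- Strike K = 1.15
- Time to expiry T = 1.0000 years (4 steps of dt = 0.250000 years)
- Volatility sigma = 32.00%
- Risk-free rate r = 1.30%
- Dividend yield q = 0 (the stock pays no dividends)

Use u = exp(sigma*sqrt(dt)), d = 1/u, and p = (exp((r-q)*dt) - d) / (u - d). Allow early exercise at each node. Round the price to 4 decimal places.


Answer: Price = V(0,0) = 0.1688

Derivation:
dt = T/N = 0.250000
u = exp(sigma*sqrt(dt)) = 1.173511; d = 1/u = 0.852144
p = (exp((r-q)*dt) - d) / (u - d) = 0.470215
Discount per step: exp(-r*dt) = 0.996755
Stock lattice S(k, i) with i counting down-moves:
  k=0: S(0,0) = 1.0900
  k=1: S(1,0) = 1.2791; S(1,1) = 0.9288
  k=2: S(2,0) = 1.5011; S(2,1) = 1.0900; S(2,2) = 0.7915
  k=3: S(3,0) = 1.7615; S(3,1) = 1.2791; S(3,2) = 0.9288; S(3,3) = 0.6745
  k=4: S(4,0) = 2.0672; S(4,1) = 1.5011; S(4,2) = 1.0900; S(4,3) = 0.7915; S(4,4) = 0.5747
Terminal payoffs V(N, i) = max(K - S_T, 0):
  V(4,0) = 0.000000; V(4,1) = 0.000000; V(4,2) = 0.060000; V(4,3) = 0.358498; V(4,4) = 0.575251
Backward induction: V(k, i) = exp(-r*dt) * [p * V(k+1, i) + (1-p) * V(k+1, i+1)]; then take max(V_cont, immediate exercise) for American.
  V(3,0) = exp(-r*dt) * [p*0.000000 + (1-p)*0.000000] = 0.000000; exercise = 0.000000; V(3,0) = max -> 0.000000
  V(3,1) = exp(-r*dt) * [p*0.000000 + (1-p)*0.060000] = 0.031684; exercise = 0.000000; V(3,1) = max -> 0.031684
  V(3,2) = exp(-r*dt) * [p*0.060000 + (1-p)*0.358498] = 0.217432; exercise = 0.221163; V(3,2) = max -> 0.221163
  V(3,3) = exp(-r*dt) * [p*0.358498 + (1-p)*0.575251] = 0.471795; exercise = 0.475526; V(3,3) = max -> 0.475526
  V(2,0) = exp(-r*dt) * [p*0.000000 + (1-p)*0.031684] = 0.016731; exercise = 0.000000; V(2,0) = max -> 0.016731
  V(2,1) = exp(-r*dt) * [p*0.031684 + (1-p)*0.221163] = 0.131639; exercise = 0.060000; V(2,1) = max -> 0.131639
  V(2,2) = exp(-r*dt) * [p*0.221163 + (1-p)*0.475526] = 0.354766; exercise = 0.358498; V(2,2) = max -> 0.358498
  V(1,0) = exp(-r*dt) * [p*0.016731 + (1-p)*0.131639] = 0.077356; exercise = 0.000000; V(1,0) = max -> 0.077356
  V(1,1) = exp(-r*dt) * [p*0.131639 + (1-p)*0.358498] = 0.251008; exercise = 0.221163; V(1,1) = max -> 0.251008
  V(0,0) = exp(-r*dt) * [p*0.077356 + (1-p)*0.251008] = 0.168805; exercise = 0.060000; V(0,0) = max -> 0.168805


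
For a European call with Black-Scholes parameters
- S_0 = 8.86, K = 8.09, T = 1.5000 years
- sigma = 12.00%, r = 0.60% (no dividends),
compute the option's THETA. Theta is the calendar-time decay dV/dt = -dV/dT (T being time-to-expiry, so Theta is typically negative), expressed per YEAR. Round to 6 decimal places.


Answer: Theta = -0.165395

Derivation:
d1 = 0.7533407986; d2 = 0.6063714141
phi(d1) = 0.3003821707; exp(-qT) = 1.0000000000; exp(-rT) = 0.9910403788
Theta = -S*exp(-qT)*phi(d1)*sigma/(2*sqrt(T)) - r*K*exp(-rT)*N(d2) + q*S*exp(-qT)*N(d1)
N(d1) = 0.7743774260; N(d2) = 0.7278659269; sqrt(T) = 1.2247448714
Term 1 = -8.8600 * 1.0000000000 * 0.3003821707 * 0.1200 / (2 * 1.2247448714) = -0.1303807558
Term 2 = -0.0060 * 8.0900 * 0.9910403788 * 0.7278659269 = -0.0350140632
Term 3 = 0 (no dividend yield, q = 0)
Theta = -0.1303807558 + (-0.0350140632) + (0.0000000000) = -0.165395


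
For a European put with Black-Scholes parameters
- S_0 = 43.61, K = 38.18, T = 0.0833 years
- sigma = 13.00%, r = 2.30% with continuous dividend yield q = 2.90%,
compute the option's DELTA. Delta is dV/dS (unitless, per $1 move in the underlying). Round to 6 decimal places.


Answer: Delta = -0.000193

Derivation:
d1 = 3.5495154970; d2 = 3.5119952358
phi(d1) = 0.0007329239; exp(-qT) = 0.9975872155; exp(-rT) = 0.9980859342
N(-d1) = 0.0001929704
Delta = -exp(-qT) * N(-d1) = -0.9975872155 * 0.0001929704 = -0.000193


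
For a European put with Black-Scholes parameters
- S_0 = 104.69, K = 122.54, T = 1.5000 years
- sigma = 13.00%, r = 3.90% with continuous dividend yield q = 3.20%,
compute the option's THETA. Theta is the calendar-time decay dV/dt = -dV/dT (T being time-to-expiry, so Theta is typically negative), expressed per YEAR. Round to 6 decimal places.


d1 = -0.8432456682; d2 = -1.0024625015
phi(d1) = 0.2795790607; exp(-qT) = 0.9531337871; exp(-rT) = 0.9431782404
Theta = -S*exp(-qT)*phi(d1)*sigma/(2*sqrt(T)) + r*K*exp(-rT)*N(-d2) - q*S*exp(-qT)*N(-d1)
N(-d1) = 0.8004544689; N(-d2) = 0.8419398657; sqrt(T) = 1.2247448714
Term 1 = -104.6900 * 0.9531337871 * 0.2795790607 * 0.1300 / (2 * 1.2247448714) = -1.4805784819
Term 2 = 0.0390 * 122.5400 * 0.9431782404 * 0.8419398657 = 3.7950484924
Term 3 = -0.0320 * 104.6900 * 0.9531337871 * 0.8004544689 = -2.5559107030
Theta = -1.4805784819 + (3.7950484924) + (-2.5559107030) = -0.241441

Answer: Theta = -0.241441


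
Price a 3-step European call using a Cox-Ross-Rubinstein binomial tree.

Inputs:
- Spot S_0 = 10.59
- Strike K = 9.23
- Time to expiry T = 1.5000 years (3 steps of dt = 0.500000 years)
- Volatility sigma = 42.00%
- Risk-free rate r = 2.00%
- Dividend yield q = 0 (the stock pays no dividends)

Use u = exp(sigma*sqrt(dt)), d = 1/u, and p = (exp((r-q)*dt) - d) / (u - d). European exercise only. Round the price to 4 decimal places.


dt = T/N = 0.500000
u = exp(sigma*sqrt(dt)) = 1.345795; d = 1/u = 0.743055
p = (exp((r-q)*dt) - d) / (u - d) = 0.442969
Discount per step: exp(-r*dt) = 0.990050
Stock lattice S(k, i) with i counting down-moves:
  k=0: S(0,0) = 10.5900
  k=1: S(1,0) = 14.2520; S(1,1) = 7.8690
  k=2: S(2,0) = 19.1802; S(2,1) = 10.5900; S(2,2) = 5.8471
  k=3: S(3,0) = 25.8127; S(3,1) = 14.2520; S(3,2) = 7.8690; S(3,3) = 4.3447
Terminal payoffs V(N, i) = max(S_T - K, 0):
  V(3,0) = 16.582651; V(3,1) = 5.021968; V(3,2) = 0.000000; V(3,3) = 0.000000
Backward induction: V(k, i) = exp(-r*dt) * [p * V(k+1, i) + (1-p) * V(k+1, i+1)].
  V(2,0) = exp(-r*dt) * [p*16.582651 + (1-p)*5.021968] = 10.042066
  V(2,1) = exp(-r*dt) * [p*5.021968 + (1-p)*0.000000] = 2.202441
  V(2,2) = exp(-r*dt) * [p*0.000000 + (1-p)*0.000000] = 0.000000
  V(1,0) = exp(-r*dt) * [p*10.042066 + (1-p)*2.202441] = 5.618682
  V(1,1) = exp(-r*dt) * [p*2.202441 + (1-p)*0.000000] = 0.965905
  V(0,0) = exp(-r*dt) * [p*5.618682 + (1-p)*0.965905] = 2.996822

Answer: Price = V(0,0) = 2.9968


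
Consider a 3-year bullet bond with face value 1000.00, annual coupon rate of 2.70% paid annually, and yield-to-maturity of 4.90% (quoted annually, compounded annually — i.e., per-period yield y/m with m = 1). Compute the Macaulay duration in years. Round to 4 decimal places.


Answer: Macaulay duration = 2.9191 years

Derivation:
Coupon per period c = face * coupon_rate / m = 27.000000
Periods per year m = 1; per-period yield y/m = 0.049000
Number of cashflows N = 3
Cashflows (t years, CF_t, discount factor 1/(1+y/m)^(m*t), PV):
  t = 1.0000: CF_t = 27.000000, DF = 0.953289, PV = 25.738799
  t = 2.0000: CF_t = 27.000000, DF = 0.908760, PV = 24.536510
  t = 3.0000: CF_t = 1027.000000, DF = 0.866310, PV = 889.700796
Price P = sum_t PV_t = 939.976105
Macaulay numerator sum_t t * PV_t:
  t * PV_t at t = 1.0000: 25.738799
  t * PV_t at t = 2.0000: 49.073020
  t * PV_t at t = 3.0000: 2669.102387
Macaulay duration D = (sum_t t * PV_t) / P = 2743.914206 / 939.976105 = 2.919132


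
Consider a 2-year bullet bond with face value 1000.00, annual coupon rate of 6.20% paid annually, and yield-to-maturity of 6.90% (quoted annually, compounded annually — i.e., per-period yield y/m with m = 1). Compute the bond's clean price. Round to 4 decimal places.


Answer: Price = 987.3263

Derivation:
Coupon per period c = face * coupon_rate / m = 62.000000
Periods per year m = 1; per-period yield y/m = 0.069000
Number of cashflows N = 2
Cashflows (t years, CF_t, discount factor 1/(1+y/m)^(m*t), PV):
  t = 1.0000: CF_t = 62.000000, DF = 0.935454, PV = 57.998129
  t = 2.0000: CF_t = 1062.000000, DF = 0.875074, PV = 929.328180
Price P = sum_t PV_t = 987.326309


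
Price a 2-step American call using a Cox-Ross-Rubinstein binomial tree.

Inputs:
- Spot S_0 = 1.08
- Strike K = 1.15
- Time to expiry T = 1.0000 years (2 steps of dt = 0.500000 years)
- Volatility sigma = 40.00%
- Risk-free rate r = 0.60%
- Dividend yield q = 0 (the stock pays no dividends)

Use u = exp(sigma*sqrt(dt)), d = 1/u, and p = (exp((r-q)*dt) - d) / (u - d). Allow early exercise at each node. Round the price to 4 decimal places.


Answer: Price = V(0,0) = 0.1414

Derivation:
dt = T/N = 0.500000
u = exp(sigma*sqrt(dt)) = 1.326896; d = 1/u = 0.753638
p = (exp((r-q)*dt) - d) / (u - d) = 0.434998
Discount per step: exp(-r*dt) = 0.997004
Stock lattice S(k, i) with i counting down-moves:
  k=0: S(0,0) = 1.0800
  k=1: S(1,0) = 1.4330; S(1,1) = 0.8139
  k=2: S(2,0) = 1.9015; S(2,1) = 1.0800; S(2,2) = 0.6134
Terminal payoffs V(N, i) = max(S_T - K, 0):
  V(2,0) = 0.751506; V(2,1) = 0.000000; V(2,2) = 0.000000
Backward induction: V(k, i) = exp(-r*dt) * [p * V(k+1, i) + (1-p) * V(k+1, i+1)]; then take max(V_cont, immediate exercise) for American.
  V(1,0) = exp(-r*dt) * [p*0.751506 + (1-p)*0.000000] = 0.325925; exercise = 0.283048; V(1,0) = max -> 0.325925
  V(1,1) = exp(-r*dt) * [p*0.000000 + (1-p)*0.000000] = 0.000000; exercise = 0.000000; V(1,1) = max -> 0.000000
  V(0,0) = exp(-r*dt) * [p*0.325925 + (1-p)*0.000000] = 0.141352; exercise = 0.000000; V(0,0) = max -> 0.141352


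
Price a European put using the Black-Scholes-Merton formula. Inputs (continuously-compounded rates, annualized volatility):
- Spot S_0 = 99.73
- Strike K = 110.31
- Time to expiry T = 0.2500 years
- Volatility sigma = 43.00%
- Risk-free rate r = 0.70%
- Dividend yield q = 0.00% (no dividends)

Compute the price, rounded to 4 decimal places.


Answer: Price = 15.1085

Derivation:
d1 = (ln(S/K) + (r - q + 0.5*sigma^2) * T) / (sigma * sqrt(T)) = -0.35332814
d2 = d1 - sigma * sqrt(T) = -0.56832814
exp(-rT) = 0.99825153; exp(-qT) = 1.00000000
P = K * exp(-rT) * N(-d2) - S_0 * exp(-qT) * N(-d1)
N(-d1) = 0.63807877; N(-d2) = 0.71509391
P = 110.3100 * 0.99825153 * 0.71509391 - 99.7300 * 1.00000000 * 0.63807877 = 15.1085


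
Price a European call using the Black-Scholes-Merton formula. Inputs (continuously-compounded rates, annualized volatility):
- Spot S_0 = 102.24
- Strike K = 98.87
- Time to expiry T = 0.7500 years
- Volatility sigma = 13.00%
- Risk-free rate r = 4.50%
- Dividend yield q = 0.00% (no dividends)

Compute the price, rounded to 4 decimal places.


Answer: Price = 8.5346

Derivation:
d1 = (ln(S/K) + (r - q + 0.5*sigma^2) * T) / (sigma * sqrt(T)) = 0.65377932
d2 = d1 - sigma * sqrt(T) = 0.54119602
exp(-rT) = 0.96681318; exp(-qT) = 1.00000000
C = S_0 * exp(-qT) * N(d1) - K * exp(-rT) * N(d2)
N(d1) = 0.74337300; N(d2) = 0.70581376
C = 102.2400 * 1.00000000 * 0.74337300 - 98.8700 * 0.96681318 * 0.70581376 = 8.5346
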